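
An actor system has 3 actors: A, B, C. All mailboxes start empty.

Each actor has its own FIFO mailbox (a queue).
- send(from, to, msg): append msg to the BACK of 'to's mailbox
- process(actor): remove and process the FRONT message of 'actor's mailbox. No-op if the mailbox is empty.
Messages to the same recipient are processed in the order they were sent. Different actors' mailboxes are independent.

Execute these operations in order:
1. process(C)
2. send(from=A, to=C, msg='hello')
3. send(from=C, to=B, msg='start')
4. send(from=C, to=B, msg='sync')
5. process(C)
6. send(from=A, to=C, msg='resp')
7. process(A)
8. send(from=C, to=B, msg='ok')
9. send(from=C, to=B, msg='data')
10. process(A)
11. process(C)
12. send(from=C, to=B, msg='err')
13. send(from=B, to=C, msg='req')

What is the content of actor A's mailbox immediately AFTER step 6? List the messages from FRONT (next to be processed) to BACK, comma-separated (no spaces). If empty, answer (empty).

After 1 (process(C)): A:[] B:[] C:[]
After 2 (send(from=A, to=C, msg='hello')): A:[] B:[] C:[hello]
After 3 (send(from=C, to=B, msg='start')): A:[] B:[start] C:[hello]
After 4 (send(from=C, to=B, msg='sync')): A:[] B:[start,sync] C:[hello]
After 5 (process(C)): A:[] B:[start,sync] C:[]
After 6 (send(from=A, to=C, msg='resp')): A:[] B:[start,sync] C:[resp]

(empty)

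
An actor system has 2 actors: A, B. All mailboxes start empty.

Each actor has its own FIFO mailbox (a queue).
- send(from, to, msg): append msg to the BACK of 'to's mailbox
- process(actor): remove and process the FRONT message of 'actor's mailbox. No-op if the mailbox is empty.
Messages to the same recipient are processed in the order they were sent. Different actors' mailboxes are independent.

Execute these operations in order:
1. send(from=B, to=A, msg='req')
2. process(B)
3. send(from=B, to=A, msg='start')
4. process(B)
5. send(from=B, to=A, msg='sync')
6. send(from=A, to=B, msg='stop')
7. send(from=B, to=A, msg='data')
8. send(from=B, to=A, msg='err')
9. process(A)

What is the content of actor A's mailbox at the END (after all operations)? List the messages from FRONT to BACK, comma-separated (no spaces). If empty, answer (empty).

After 1 (send(from=B, to=A, msg='req')): A:[req] B:[]
After 2 (process(B)): A:[req] B:[]
After 3 (send(from=B, to=A, msg='start')): A:[req,start] B:[]
After 4 (process(B)): A:[req,start] B:[]
After 5 (send(from=B, to=A, msg='sync')): A:[req,start,sync] B:[]
After 6 (send(from=A, to=B, msg='stop')): A:[req,start,sync] B:[stop]
After 7 (send(from=B, to=A, msg='data')): A:[req,start,sync,data] B:[stop]
After 8 (send(from=B, to=A, msg='err')): A:[req,start,sync,data,err] B:[stop]
After 9 (process(A)): A:[start,sync,data,err] B:[stop]

Answer: start,sync,data,err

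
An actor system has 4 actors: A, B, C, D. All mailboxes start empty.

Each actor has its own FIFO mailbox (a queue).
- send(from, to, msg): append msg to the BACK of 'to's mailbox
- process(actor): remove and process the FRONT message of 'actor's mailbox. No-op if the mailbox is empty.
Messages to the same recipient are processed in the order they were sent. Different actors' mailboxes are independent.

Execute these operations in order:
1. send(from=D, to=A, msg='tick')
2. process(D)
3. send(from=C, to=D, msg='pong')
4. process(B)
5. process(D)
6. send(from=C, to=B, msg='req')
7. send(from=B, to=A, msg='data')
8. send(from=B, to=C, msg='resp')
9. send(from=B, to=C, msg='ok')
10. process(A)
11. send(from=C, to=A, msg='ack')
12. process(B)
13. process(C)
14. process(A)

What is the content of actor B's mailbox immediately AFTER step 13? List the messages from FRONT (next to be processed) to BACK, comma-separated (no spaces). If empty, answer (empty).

After 1 (send(from=D, to=A, msg='tick')): A:[tick] B:[] C:[] D:[]
After 2 (process(D)): A:[tick] B:[] C:[] D:[]
After 3 (send(from=C, to=D, msg='pong')): A:[tick] B:[] C:[] D:[pong]
After 4 (process(B)): A:[tick] B:[] C:[] D:[pong]
After 5 (process(D)): A:[tick] B:[] C:[] D:[]
After 6 (send(from=C, to=B, msg='req')): A:[tick] B:[req] C:[] D:[]
After 7 (send(from=B, to=A, msg='data')): A:[tick,data] B:[req] C:[] D:[]
After 8 (send(from=B, to=C, msg='resp')): A:[tick,data] B:[req] C:[resp] D:[]
After 9 (send(from=B, to=C, msg='ok')): A:[tick,data] B:[req] C:[resp,ok] D:[]
After 10 (process(A)): A:[data] B:[req] C:[resp,ok] D:[]
After 11 (send(from=C, to=A, msg='ack')): A:[data,ack] B:[req] C:[resp,ok] D:[]
After 12 (process(B)): A:[data,ack] B:[] C:[resp,ok] D:[]
After 13 (process(C)): A:[data,ack] B:[] C:[ok] D:[]

(empty)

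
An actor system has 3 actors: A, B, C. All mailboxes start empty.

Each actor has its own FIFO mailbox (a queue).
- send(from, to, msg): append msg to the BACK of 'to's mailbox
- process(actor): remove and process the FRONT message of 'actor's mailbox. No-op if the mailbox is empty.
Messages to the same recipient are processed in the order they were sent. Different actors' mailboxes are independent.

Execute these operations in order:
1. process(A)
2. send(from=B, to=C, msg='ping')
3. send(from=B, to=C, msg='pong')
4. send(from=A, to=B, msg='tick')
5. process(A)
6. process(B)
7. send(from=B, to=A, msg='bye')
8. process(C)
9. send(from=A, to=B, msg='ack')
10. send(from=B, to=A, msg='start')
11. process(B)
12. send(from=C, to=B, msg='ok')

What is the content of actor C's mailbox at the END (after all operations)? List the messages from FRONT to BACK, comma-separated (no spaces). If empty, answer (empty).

After 1 (process(A)): A:[] B:[] C:[]
After 2 (send(from=B, to=C, msg='ping')): A:[] B:[] C:[ping]
After 3 (send(from=B, to=C, msg='pong')): A:[] B:[] C:[ping,pong]
After 4 (send(from=A, to=B, msg='tick')): A:[] B:[tick] C:[ping,pong]
After 5 (process(A)): A:[] B:[tick] C:[ping,pong]
After 6 (process(B)): A:[] B:[] C:[ping,pong]
After 7 (send(from=B, to=A, msg='bye')): A:[bye] B:[] C:[ping,pong]
After 8 (process(C)): A:[bye] B:[] C:[pong]
After 9 (send(from=A, to=B, msg='ack')): A:[bye] B:[ack] C:[pong]
After 10 (send(from=B, to=A, msg='start')): A:[bye,start] B:[ack] C:[pong]
After 11 (process(B)): A:[bye,start] B:[] C:[pong]
After 12 (send(from=C, to=B, msg='ok')): A:[bye,start] B:[ok] C:[pong]

Answer: pong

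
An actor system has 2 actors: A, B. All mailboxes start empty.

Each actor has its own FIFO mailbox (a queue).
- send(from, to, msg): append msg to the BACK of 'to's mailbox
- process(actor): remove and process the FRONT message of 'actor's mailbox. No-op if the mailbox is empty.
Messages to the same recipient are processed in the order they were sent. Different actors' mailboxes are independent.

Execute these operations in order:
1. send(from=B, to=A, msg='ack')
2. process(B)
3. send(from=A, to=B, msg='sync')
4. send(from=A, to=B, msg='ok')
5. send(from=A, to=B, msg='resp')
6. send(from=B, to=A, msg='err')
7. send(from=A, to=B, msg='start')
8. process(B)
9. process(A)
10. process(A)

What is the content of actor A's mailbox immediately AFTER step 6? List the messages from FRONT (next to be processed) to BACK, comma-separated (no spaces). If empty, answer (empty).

After 1 (send(from=B, to=A, msg='ack')): A:[ack] B:[]
After 2 (process(B)): A:[ack] B:[]
After 3 (send(from=A, to=B, msg='sync')): A:[ack] B:[sync]
After 4 (send(from=A, to=B, msg='ok')): A:[ack] B:[sync,ok]
After 5 (send(from=A, to=B, msg='resp')): A:[ack] B:[sync,ok,resp]
After 6 (send(from=B, to=A, msg='err')): A:[ack,err] B:[sync,ok,resp]

ack,err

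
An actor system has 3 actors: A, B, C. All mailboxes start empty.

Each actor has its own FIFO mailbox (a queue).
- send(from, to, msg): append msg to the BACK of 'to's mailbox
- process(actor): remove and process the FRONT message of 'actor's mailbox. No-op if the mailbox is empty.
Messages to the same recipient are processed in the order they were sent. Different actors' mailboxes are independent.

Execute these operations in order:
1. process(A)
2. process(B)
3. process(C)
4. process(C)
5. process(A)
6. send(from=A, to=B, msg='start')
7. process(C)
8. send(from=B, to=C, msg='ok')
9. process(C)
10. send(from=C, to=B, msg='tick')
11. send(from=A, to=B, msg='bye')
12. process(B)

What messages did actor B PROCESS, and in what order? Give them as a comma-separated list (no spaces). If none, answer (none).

After 1 (process(A)): A:[] B:[] C:[]
After 2 (process(B)): A:[] B:[] C:[]
After 3 (process(C)): A:[] B:[] C:[]
After 4 (process(C)): A:[] B:[] C:[]
After 5 (process(A)): A:[] B:[] C:[]
After 6 (send(from=A, to=B, msg='start')): A:[] B:[start] C:[]
After 7 (process(C)): A:[] B:[start] C:[]
After 8 (send(from=B, to=C, msg='ok')): A:[] B:[start] C:[ok]
After 9 (process(C)): A:[] B:[start] C:[]
After 10 (send(from=C, to=B, msg='tick')): A:[] B:[start,tick] C:[]
After 11 (send(from=A, to=B, msg='bye')): A:[] B:[start,tick,bye] C:[]
After 12 (process(B)): A:[] B:[tick,bye] C:[]

Answer: start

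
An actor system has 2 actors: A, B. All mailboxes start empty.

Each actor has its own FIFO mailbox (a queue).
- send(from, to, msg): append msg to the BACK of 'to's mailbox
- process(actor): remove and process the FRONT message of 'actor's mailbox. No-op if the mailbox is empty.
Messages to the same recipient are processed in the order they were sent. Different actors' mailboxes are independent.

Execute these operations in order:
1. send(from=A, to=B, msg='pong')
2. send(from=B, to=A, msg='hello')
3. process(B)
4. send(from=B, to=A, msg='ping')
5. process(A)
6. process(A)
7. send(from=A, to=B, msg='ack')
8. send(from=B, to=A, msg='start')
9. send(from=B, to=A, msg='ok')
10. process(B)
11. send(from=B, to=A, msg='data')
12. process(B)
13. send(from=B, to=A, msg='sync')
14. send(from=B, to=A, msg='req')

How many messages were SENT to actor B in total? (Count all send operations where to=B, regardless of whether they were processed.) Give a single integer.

After 1 (send(from=A, to=B, msg='pong')): A:[] B:[pong]
After 2 (send(from=B, to=A, msg='hello')): A:[hello] B:[pong]
After 3 (process(B)): A:[hello] B:[]
After 4 (send(from=B, to=A, msg='ping')): A:[hello,ping] B:[]
After 5 (process(A)): A:[ping] B:[]
After 6 (process(A)): A:[] B:[]
After 7 (send(from=A, to=B, msg='ack')): A:[] B:[ack]
After 8 (send(from=B, to=A, msg='start')): A:[start] B:[ack]
After 9 (send(from=B, to=A, msg='ok')): A:[start,ok] B:[ack]
After 10 (process(B)): A:[start,ok] B:[]
After 11 (send(from=B, to=A, msg='data')): A:[start,ok,data] B:[]
After 12 (process(B)): A:[start,ok,data] B:[]
After 13 (send(from=B, to=A, msg='sync')): A:[start,ok,data,sync] B:[]
After 14 (send(from=B, to=A, msg='req')): A:[start,ok,data,sync,req] B:[]

Answer: 2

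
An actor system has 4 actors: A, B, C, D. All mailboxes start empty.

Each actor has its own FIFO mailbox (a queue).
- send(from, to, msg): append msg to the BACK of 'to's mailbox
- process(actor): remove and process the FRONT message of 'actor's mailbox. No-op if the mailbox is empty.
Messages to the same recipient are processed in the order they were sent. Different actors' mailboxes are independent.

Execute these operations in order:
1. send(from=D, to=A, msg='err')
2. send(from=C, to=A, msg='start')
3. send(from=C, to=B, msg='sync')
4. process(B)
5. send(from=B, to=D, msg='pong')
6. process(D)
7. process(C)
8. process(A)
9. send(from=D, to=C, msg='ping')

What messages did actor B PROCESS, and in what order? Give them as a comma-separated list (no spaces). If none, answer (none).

After 1 (send(from=D, to=A, msg='err')): A:[err] B:[] C:[] D:[]
After 2 (send(from=C, to=A, msg='start')): A:[err,start] B:[] C:[] D:[]
After 3 (send(from=C, to=B, msg='sync')): A:[err,start] B:[sync] C:[] D:[]
After 4 (process(B)): A:[err,start] B:[] C:[] D:[]
After 5 (send(from=B, to=D, msg='pong')): A:[err,start] B:[] C:[] D:[pong]
After 6 (process(D)): A:[err,start] B:[] C:[] D:[]
After 7 (process(C)): A:[err,start] B:[] C:[] D:[]
After 8 (process(A)): A:[start] B:[] C:[] D:[]
After 9 (send(from=D, to=C, msg='ping')): A:[start] B:[] C:[ping] D:[]

Answer: sync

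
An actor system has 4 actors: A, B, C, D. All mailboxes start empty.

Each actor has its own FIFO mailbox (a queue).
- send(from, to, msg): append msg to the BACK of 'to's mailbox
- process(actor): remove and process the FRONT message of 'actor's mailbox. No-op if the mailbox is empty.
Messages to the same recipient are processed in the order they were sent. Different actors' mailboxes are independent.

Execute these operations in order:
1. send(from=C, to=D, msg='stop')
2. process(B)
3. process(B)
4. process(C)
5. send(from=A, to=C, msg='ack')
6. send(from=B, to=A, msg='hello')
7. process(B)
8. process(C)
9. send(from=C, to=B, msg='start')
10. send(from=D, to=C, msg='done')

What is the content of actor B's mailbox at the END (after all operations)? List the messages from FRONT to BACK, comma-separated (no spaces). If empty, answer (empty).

Answer: start

Derivation:
After 1 (send(from=C, to=D, msg='stop')): A:[] B:[] C:[] D:[stop]
After 2 (process(B)): A:[] B:[] C:[] D:[stop]
After 3 (process(B)): A:[] B:[] C:[] D:[stop]
After 4 (process(C)): A:[] B:[] C:[] D:[stop]
After 5 (send(from=A, to=C, msg='ack')): A:[] B:[] C:[ack] D:[stop]
After 6 (send(from=B, to=A, msg='hello')): A:[hello] B:[] C:[ack] D:[stop]
After 7 (process(B)): A:[hello] B:[] C:[ack] D:[stop]
After 8 (process(C)): A:[hello] B:[] C:[] D:[stop]
After 9 (send(from=C, to=B, msg='start')): A:[hello] B:[start] C:[] D:[stop]
After 10 (send(from=D, to=C, msg='done')): A:[hello] B:[start] C:[done] D:[stop]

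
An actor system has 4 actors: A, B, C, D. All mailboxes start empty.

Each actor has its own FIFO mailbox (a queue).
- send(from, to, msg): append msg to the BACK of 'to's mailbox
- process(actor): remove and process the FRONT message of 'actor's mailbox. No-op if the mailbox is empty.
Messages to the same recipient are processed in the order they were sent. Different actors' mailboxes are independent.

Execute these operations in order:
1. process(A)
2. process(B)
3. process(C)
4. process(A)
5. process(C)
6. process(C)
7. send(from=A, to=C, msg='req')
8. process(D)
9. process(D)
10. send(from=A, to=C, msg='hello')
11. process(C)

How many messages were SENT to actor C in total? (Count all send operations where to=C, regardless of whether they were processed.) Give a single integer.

After 1 (process(A)): A:[] B:[] C:[] D:[]
After 2 (process(B)): A:[] B:[] C:[] D:[]
After 3 (process(C)): A:[] B:[] C:[] D:[]
After 4 (process(A)): A:[] B:[] C:[] D:[]
After 5 (process(C)): A:[] B:[] C:[] D:[]
After 6 (process(C)): A:[] B:[] C:[] D:[]
After 7 (send(from=A, to=C, msg='req')): A:[] B:[] C:[req] D:[]
After 8 (process(D)): A:[] B:[] C:[req] D:[]
After 9 (process(D)): A:[] B:[] C:[req] D:[]
After 10 (send(from=A, to=C, msg='hello')): A:[] B:[] C:[req,hello] D:[]
After 11 (process(C)): A:[] B:[] C:[hello] D:[]

Answer: 2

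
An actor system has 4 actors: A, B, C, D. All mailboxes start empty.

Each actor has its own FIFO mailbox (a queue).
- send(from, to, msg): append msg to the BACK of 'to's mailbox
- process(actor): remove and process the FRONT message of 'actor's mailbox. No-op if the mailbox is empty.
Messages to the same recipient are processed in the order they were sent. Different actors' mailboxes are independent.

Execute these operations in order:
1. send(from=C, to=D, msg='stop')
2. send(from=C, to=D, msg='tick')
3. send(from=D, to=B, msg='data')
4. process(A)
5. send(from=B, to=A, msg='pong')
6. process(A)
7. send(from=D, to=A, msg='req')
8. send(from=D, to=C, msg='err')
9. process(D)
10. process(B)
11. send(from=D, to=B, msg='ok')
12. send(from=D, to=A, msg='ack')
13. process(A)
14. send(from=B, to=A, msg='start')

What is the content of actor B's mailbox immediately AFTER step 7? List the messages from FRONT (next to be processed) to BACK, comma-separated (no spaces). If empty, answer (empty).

After 1 (send(from=C, to=D, msg='stop')): A:[] B:[] C:[] D:[stop]
After 2 (send(from=C, to=D, msg='tick')): A:[] B:[] C:[] D:[stop,tick]
After 3 (send(from=D, to=B, msg='data')): A:[] B:[data] C:[] D:[stop,tick]
After 4 (process(A)): A:[] B:[data] C:[] D:[stop,tick]
After 5 (send(from=B, to=A, msg='pong')): A:[pong] B:[data] C:[] D:[stop,tick]
After 6 (process(A)): A:[] B:[data] C:[] D:[stop,tick]
After 7 (send(from=D, to=A, msg='req')): A:[req] B:[data] C:[] D:[stop,tick]

data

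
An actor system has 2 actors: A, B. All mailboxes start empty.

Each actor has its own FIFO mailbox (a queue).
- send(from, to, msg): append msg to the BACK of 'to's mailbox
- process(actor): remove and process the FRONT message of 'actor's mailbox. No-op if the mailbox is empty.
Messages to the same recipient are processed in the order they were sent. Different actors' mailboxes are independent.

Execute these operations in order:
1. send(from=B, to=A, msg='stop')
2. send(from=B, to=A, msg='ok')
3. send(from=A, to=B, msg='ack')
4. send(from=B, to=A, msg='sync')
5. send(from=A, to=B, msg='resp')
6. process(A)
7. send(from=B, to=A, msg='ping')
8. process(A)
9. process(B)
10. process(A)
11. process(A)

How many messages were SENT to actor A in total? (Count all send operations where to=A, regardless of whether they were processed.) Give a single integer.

Answer: 4

Derivation:
After 1 (send(from=B, to=A, msg='stop')): A:[stop] B:[]
After 2 (send(from=B, to=A, msg='ok')): A:[stop,ok] B:[]
After 3 (send(from=A, to=B, msg='ack')): A:[stop,ok] B:[ack]
After 4 (send(from=B, to=A, msg='sync')): A:[stop,ok,sync] B:[ack]
After 5 (send(from=A, to=B, msg='resp')): A:[stop,ok,sync] B:[ack,resp]
After 6 (process(A)): A:[ok,sync] B:[ack,resp]
After 7 (send(from=B, to=A, msg='ping')): A:[ok,sync,ping] B:[ack,resp]
After 8 (process(A)): A:[sync,ping] B:[ack,resp]
After 9 (process(B)): A:[sync,ping] B:[resp]
After 10 (process(A)): A:[ping] B:[resp]
After 11 (process(A)): A:[] B:[resp]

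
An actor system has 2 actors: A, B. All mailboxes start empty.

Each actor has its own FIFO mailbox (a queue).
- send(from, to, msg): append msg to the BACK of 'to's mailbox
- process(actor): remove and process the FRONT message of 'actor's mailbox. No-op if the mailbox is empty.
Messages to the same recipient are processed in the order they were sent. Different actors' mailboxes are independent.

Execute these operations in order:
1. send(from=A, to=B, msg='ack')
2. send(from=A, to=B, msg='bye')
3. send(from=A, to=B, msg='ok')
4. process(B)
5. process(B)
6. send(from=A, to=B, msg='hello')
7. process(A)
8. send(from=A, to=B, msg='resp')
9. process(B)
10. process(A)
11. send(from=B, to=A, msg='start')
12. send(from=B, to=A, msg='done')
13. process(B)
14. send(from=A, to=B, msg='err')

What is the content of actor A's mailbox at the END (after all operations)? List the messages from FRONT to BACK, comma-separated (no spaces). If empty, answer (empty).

After 1 (send(from=A, to=B, msg='ack')): A:[] B:[ack]
After 2 (send(from=A, to=B, msg='bye')): A:[] B:[ack,bye]
After 3 (send(from=A, to=B, msg='ok')): A:[] B:[ack,bye,ok]
After 4 (process(B)): A:[] B:[bye,ok]
After 5 (process(B)): A:[] B:[ok]
After 6 (send(from=A, to=B, msg='hello')): A:[] B:[ok,hello]
After 7 (process(A)): A:[] B:[ok,hello]
After 8 (send(from=A, to=B, msg='resp')): A:[] B:[ok,hello,resp]
After 9 (process(B)): A:[] B:[hello,resp]
After 10 (process(A)): A:[] B:[hello,resp]
After 11 (send(from=B, to=A, msg='start')): A:[start] B:[hello,resp]
After 12 (send(from=B, to=A, msg='done')): A:[start,done] B:[hello,resp]
After 13 (process(B)): A:[start,done] B:[resp]
After 14 (send(from=A, to=B, msg='err')): A:[start,done] B:[resp,err]

Answer: start,done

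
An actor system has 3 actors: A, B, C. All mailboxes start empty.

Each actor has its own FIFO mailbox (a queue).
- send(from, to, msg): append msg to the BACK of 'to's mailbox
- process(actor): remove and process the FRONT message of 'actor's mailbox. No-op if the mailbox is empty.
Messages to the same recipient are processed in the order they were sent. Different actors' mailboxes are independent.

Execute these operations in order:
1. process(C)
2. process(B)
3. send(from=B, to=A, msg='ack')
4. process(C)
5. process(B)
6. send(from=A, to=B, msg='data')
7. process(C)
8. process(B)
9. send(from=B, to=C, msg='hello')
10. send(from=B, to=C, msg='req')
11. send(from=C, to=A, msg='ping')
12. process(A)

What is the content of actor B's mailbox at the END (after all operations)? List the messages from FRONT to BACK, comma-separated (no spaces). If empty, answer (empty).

After 1 (process(C)): A:[] B:[] C:[]
After 2 (process(B)): A:[] B:[] C:[]
After 3 (send(from=B, to=A, msg='ack')): A:[ack] B:[] C:[]
After 4 (process(C)): A:[ack] B:[] C:[]
After 5 (process(B)): A:[ack] B:[] C:[]
After 6 (send(from=A, to=B, msg='data')): A:[ack] B:[data] C:[]
After 7 (process(C)): A:[ack] B:[data] C:[]
After 8 (process(B)): A:[ack] B:[] C:[]
After 9 (send(from=B, to=C, msg='hello')): A:[ack] B:[] C:[hello]
After 10 (send(from=B, to=C, msg='req')): A:[ack] B:[] C:[hello,req]
After 11 (send(from=C, to=A, msg='ping')): A:[ack,ping] B:[] C:[hello,req]
After 12 (process(A)): A:[ping] B:[] C:[hello,req]

Answer: (empty)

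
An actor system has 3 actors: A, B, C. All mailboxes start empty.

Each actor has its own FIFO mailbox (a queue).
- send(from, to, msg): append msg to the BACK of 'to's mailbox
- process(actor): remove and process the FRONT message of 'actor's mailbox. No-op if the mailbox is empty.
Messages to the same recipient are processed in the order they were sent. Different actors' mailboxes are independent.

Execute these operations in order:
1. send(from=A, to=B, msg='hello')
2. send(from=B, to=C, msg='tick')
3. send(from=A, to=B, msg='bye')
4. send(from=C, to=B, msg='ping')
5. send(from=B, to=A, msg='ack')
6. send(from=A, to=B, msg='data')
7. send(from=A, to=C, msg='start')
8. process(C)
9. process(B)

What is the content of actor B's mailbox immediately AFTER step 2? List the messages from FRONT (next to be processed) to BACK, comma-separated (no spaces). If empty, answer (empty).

After 1 (send(from=A, to=B, msg='hello')): A:[] B:[hello] C:[]
After 2 (send(from=B, to=C, msg='tick')): A:[] B:[hello] C:[tick]

hello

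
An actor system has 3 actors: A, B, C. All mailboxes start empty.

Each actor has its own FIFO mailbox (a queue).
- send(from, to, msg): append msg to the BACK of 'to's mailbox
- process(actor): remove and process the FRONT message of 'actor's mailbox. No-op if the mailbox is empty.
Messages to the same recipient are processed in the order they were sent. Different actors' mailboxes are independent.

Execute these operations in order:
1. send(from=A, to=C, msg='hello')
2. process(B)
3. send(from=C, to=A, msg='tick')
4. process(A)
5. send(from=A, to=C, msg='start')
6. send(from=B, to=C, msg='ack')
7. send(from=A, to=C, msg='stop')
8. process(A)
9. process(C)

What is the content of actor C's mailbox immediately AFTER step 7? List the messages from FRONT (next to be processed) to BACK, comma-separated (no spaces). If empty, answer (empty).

After 1 (send(from=A, to=C, msg='hello')): A:[] B:[] C:[hello]
After 2 (process(B)): A:[] B:[] C:[hello]
After 3 (send(from=C, to=A, msg='tick')): A:[tick] B:[] C:[hello]
After 4 (process(A)): A:[] B:[] C:[hello]
After 5 (send(from=A, to=C, msg='start')): A:[] B:[] C:[hello,start]
After 6 (send(from=B, to=C, msg='ack')): A:[] B:[] C:[hello,start,ack]
After 7 (send(from=A, to=C, msg='stop')): A:[] B:[] C:[hello,start,ack,stop]

hello,start,ack,stop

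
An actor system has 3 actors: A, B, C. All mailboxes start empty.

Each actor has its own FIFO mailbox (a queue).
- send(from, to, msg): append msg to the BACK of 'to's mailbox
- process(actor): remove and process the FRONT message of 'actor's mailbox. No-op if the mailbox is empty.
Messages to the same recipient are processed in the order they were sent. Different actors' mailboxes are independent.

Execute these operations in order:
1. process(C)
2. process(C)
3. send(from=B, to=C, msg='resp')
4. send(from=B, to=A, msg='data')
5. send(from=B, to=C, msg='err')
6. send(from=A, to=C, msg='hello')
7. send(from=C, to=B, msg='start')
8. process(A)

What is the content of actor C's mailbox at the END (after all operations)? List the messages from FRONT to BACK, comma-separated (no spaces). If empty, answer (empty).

Answer: resp,err,hello

Derivation:
After 1 (process(C)): A:[] B:[] C:[]
After 2 (process(C)): A:[] B:[] C:[]
After 3 (send(from=B, to=C, msg='resp')): A:[] B:[] C:[resp]
After 4 (send(from=B, to=A, msg='data')): A:[data] B:[] C:[resp]
After 5 (send(from=B, to=C, msg='err')): A:[data] B:[] C:[resp,err]
After 6 (send(from=A, to=C, msg='hello')): A:[data] B:[] C:[resp,err,hello]
After 7 (send(from=C, to=B, msg='start')): A:[data] B:[start] C:[resp,err,hello]
After 8 (process(A)): A:[] B:[start] C:[resp,err,hello]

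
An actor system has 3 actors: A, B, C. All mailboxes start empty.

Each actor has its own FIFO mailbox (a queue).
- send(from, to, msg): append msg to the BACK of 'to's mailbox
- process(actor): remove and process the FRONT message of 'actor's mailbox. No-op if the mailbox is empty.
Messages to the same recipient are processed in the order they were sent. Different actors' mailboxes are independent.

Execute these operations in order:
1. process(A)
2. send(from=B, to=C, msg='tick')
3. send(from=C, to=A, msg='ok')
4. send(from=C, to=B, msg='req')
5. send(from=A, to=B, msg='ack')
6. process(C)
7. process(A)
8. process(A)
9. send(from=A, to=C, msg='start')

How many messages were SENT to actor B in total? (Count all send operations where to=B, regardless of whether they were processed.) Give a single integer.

Answer: 2

Derivation:
After 1 (process(A)): A:[] B:[] C:[]
After 2 (send(from=B, to=C, msg='tick')): A:[] B:[] C:[tick]
After 3 (send(from=C, to=A, msg='ok')): A:[ok] B:[] C:[tick]
After 4 (send(from=C, to=B, msg='req')): A:[ok] B:[req] C:[tick]
After 5 (send(from=A, to=B, msg='ack')): A:[ok] B:[req,ack] C:[tick]
After 6 (process(C)): A:[ok] B:[req,ack] C:[]
After 7 (process(A)): A:[] B:[req,ack] C:[]
After 8 (process(A)): A:[] B:[req,ack] C:[]
After 9 (send(from=A, to=C, msg='start')): A:[] B:[req,ack] C:[start]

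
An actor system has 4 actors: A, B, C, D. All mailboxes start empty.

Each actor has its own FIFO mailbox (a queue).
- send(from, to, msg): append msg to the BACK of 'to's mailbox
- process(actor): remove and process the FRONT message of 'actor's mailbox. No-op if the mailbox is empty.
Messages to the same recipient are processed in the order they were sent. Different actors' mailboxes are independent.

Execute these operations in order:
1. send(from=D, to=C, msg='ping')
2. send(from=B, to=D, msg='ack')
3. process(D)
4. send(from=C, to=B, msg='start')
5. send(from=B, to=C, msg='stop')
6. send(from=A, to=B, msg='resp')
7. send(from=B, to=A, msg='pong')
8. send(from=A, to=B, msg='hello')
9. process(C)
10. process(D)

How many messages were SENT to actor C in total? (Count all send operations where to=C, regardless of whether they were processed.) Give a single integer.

Answer: 2

Derivation:
After 1 (send(from=D, to=C, msg='ping')): A:[] B:[] C:[ping] D:[]
After 2 (send(from=B, to=D, msg='ack')): A:[] B:[] C:[ping] D:[ack]
After 3 (process(D)): A:[] B:[] C:[ping] D:[]
After 4 (send(from=C, to=B, msg='start')): A:[] B:[start] C:[ping] D:[]
After 5 (send(from=B, to=C, msg='stop')): A:[] B:[start] C:[ping,stop] D:[]
After 6 (send(from=A, to=B, msg='resp')): A:[] B:[start,resp] C:[ping,stop] D:[]
After 7 (send(from=B, to=A, msg='pong')): A:[pong] B:[start,resp] C:[ping,stop] D:[]
After 8 (send(from=A, to=B, msg='hello')): A:[pong] B:[start,resp,hello] C:[ping,stop] D:[]
After 9 (process(C)): A:[pong] B:[start,resp,hello] C:[stop] D:[]
After 10 (process(D)): A:[pong] B:[start,resp,hello] C:[stop] D:[]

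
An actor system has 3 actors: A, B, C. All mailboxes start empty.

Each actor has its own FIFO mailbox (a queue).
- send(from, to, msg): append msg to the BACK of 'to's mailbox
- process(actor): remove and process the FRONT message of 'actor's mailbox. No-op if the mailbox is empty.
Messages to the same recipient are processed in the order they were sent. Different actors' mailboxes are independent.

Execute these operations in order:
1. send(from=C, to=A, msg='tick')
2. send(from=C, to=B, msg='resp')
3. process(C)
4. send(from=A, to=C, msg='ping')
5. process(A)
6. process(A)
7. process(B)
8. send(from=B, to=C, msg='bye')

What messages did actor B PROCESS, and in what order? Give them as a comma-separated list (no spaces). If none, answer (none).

After 1 (send(from=C, to=A, msg='tick')): A:[tick] B:[] C:[]
After 2 (send(from=C, to=B, msg='resp')): A:[tick] B:[resp] C:[]
After 3 (process(C)): A:[tick] B:[resp] C:[]
After 4 (send(from=A, to=C, msg='ping')): A:[tick] B:[resp] C:[ping]
After 5 (process(A)): A:[] B:[resp] C:[ping]
After 6 (process(A)): A:[] B:[resp] C:[ping]
After 7 (process(B)): A:[] B:[] C:[ping]
After 8 (send(from=B, to=C, msg='bye')): A:[] B:[] C:[ping,bye]

Answer: resp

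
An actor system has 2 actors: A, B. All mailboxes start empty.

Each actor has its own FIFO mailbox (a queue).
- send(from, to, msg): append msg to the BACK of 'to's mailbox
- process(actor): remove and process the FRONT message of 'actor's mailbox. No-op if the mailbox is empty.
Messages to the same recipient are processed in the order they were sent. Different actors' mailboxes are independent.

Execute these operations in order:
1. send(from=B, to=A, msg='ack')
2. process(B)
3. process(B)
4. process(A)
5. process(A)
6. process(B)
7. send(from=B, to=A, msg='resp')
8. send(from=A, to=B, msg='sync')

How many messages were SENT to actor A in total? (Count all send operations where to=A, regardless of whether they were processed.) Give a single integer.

After 1 (send(from=B, to=A, msg='ack')): A:[ack] B:[]
After 2 (process(B)): A:[ack] B:[]
After 3 (process(B)): A:[ack] B:[]
After 4 (process(A)): A:[] B:[]
After 5 (process(A)): A:[] B:[]
After 6 (process(B)): A:[] B:[]
After 7 (send(from=B, to=A, msg='resp')): A:[resp] B:[]
After 8 (send(from=A, to=B, msg='sync')): A:[resp] B:[sync]

Answer: 2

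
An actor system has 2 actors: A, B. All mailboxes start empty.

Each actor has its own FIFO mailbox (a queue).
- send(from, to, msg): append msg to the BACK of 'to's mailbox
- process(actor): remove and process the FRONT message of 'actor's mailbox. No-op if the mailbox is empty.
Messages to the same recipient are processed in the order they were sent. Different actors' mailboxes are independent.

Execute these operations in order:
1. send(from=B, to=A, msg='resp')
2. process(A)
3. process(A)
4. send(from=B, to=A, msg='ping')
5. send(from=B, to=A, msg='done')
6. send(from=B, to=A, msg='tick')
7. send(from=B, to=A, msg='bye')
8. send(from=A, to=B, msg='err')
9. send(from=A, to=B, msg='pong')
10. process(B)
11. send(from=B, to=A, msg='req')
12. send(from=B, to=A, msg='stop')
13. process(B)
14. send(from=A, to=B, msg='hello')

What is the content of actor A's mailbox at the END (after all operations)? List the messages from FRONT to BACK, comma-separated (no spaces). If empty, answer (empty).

Answer: ping,done,tick,bye,req,stop

Derivation:
After 1 (send(from=B, to=A, msg='resp')): A:[resp] B:[]
After 2 (process(A)): A:[] B:[]
After 3 (process(A)): A:[] B:[]
After 4 (send(from=B, to=A, msg='ping')): A:[ping] B:[]
After 5 (send(from=B, to=A, msg='done')): A:[ping,done] B:[]
After 6 (send(from=B, to=A, msg='tick')): A:[ping,done,tick] B:[]
After 7 (send(from=B, to=A, msg='bye')): A:[ping,done,tick,bye] B:[]
After 8 (send(from=A, to=B, msg='err')): A:[ping,done,tick,bye] B:[err]
After 9 (send(from=A, to=B, msg='pong')): A:[ping,done,tick,bye] B:[err,pong]
After 10 (process(B)): A:[ping,done,tick,bye] B:[pong]
After 11 (send(from=B, to=A, msg='req')): A:[ping,done,tick,bye,req] B:[pong]
After 12 (send(from=B, to=A, msg='stop')): A:[ping,done,tick,bye,req,stop] B:[pong]
After 13 (process(B)): A:[ping,done,tick,bye,req,stop] B:[]
After 14 (send(from=A, to=B, msg='hello')): A:[ping,done,tick,bye,req,stop] B:[hello]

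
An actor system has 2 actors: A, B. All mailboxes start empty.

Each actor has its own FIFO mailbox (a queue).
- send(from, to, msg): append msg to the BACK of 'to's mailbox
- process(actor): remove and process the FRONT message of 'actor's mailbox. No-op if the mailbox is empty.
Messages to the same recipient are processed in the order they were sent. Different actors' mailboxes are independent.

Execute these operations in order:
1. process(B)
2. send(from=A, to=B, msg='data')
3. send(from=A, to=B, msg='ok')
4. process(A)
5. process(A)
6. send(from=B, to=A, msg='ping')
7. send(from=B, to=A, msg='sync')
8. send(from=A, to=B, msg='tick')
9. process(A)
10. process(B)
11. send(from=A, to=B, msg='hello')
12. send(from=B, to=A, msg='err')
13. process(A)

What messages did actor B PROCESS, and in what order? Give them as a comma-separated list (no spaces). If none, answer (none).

After 1 (process(B)): A:[] B:[]
After 2 (send(from=A, to=B, msg='data')): A:[] B:[data]
After 3 (send(from=A, to=B, msg='ok')): A:[] B:[data,ok]
After 4 (process(A)): A:[] B:[data,ok]
After 5 (process(A)): A:[] B:[data,ok]
After 6 (send(from=B, to=A, msg='ping')): A:[ping] B:[data,ok]
After 7 (send(from=B, to=A, msg='sync')): A:[ping,sync] B:[data,ok]
After 8 (send(from=A, to=B, msg='tick')): A:[ping,sync] B:[data,ok,tick]
After 9 (process(A)): A:[sync] B:[data,ok,tick]
After 10 (process(B)): A:[sync] B:[ok,tick]
After 11 (send(from=A, to=B, msg='hello')): A:[sync] B:[ok,tick,hello]
After 12 (send(from=B, to=A, msg='err')): A:[sync,err] B:[ok,tick,hello]
After 13 (process(A)): A:[err] B:[ok,tick,hello]

Answer: data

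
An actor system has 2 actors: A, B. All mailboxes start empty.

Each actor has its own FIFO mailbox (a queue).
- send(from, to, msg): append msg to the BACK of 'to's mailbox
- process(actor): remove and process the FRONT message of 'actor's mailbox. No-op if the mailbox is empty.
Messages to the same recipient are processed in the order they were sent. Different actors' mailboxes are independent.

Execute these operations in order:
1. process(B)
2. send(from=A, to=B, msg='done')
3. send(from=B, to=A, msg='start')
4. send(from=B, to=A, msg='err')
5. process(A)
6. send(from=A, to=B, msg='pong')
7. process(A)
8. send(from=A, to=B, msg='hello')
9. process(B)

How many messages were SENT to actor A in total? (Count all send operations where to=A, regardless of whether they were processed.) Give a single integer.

After 1 (process(B)): A:[] B:[]
After 2 (send(from=A, to=B, msg='done')): A:[] B:[done]
After 3 (send(from=B, to=A, msg='start')): A:[start] B:[done]
After 4 (send(from=B, to=A, msg='err')): A:[start,err] B:[done]
After 5 (process(A)): A:[err] B:[done]
After 6 (send(from=A, to=B, msg='pong')): A:[err] B:[done,pong]
After 7 (process(A)): A:[] B:[done,pong]
After 8 (send(from=A, to=B, msg='hello')): A:[] B:[done,pong,hello]
After 9 (process(B)): A:[] B:[pong,hello]

Answer: 2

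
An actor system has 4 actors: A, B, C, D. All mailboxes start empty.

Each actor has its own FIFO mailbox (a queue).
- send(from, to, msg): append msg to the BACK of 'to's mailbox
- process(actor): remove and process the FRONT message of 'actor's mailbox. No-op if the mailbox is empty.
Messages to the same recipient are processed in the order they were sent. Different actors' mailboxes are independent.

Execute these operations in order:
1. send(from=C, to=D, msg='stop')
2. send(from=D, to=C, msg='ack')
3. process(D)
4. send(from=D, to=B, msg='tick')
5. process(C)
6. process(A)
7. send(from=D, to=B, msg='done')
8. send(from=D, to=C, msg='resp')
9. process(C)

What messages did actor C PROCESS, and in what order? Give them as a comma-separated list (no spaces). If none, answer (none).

After 1 (send(from=C, to=D, msg='stop')): A:[] B:[] C:[] D:[stop]
After 2 (send(from=D, to=C, msg='ack')): A:[] B:[] C:[ack] D:[stop]
After 3 (process(D)): A:[] B:[] C:[ack] D:[]
After 4 (send(from=D, to=B, msg='tick')): A:[] B:[tick] C:[ack] D:[]
After 5 (process(C)): A:[] B:[tick] C:[] D:[]
After 6 (process(A)): A:[] B:[tick] C:[] D:[]
After 7 (send(from=D, to=B, msg='done')): A:[] B:[tick,done] C:[] D:[]
After 8 (send(from=D, to=C, msg='resp')): A:[] B:[tick,done] C:[resp] D:[]
After 9 (process(C)): A:[] B:[tick,done] C:[] D:[]

Answer: ack,resp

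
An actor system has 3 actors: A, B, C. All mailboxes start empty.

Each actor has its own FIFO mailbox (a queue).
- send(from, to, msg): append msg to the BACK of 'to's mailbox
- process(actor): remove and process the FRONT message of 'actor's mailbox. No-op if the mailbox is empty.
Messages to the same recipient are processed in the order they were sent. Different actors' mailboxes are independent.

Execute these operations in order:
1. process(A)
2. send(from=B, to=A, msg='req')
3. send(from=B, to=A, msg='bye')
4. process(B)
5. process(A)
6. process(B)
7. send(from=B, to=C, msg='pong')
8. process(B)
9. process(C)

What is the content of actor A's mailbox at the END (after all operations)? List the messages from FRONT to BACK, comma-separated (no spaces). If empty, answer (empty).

After 1 (process(A)): A:[] B:[] C:[]
After 2 (send(from=B, to=A, msg='req')): A:[req] B:[] C:[]
After 3 (send(from=B, to=A, msg='bye')): A:[req,bye] B:[] C:[]
After 4 (process(B)): A:[req,bye] B:[] C:[]
After 5 (process(A)): A:[bye] B:[] C:[]
After 6 (process(B)): A:[bye] B:[] C:[]
After 7 (send(from=B, to=C, msg='pong')): A:[bye] B:[] C:[pong]
After 8 (process(B)): A:[bye] B:[] C:[pong]
After 9 (process(C)): A:[bye] B:[] C:[]

Answer: bye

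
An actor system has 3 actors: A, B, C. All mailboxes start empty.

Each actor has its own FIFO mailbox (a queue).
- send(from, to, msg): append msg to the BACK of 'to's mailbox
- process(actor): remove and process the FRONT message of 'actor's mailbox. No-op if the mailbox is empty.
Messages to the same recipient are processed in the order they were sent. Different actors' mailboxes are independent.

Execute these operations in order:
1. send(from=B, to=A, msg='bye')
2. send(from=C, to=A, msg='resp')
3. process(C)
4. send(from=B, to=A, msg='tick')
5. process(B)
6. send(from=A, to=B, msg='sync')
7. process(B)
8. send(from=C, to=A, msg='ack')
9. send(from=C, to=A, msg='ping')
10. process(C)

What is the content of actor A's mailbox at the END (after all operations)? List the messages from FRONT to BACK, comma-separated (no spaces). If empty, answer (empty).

After 1 (send(from=B, to=A, msg='bye')): A:[bye] B:[] C:[]
After 2 (send(from=C, to=A, msg='resp')): A:[bye,resp] B:[] C:[]
After 3 (process(C)): A:[bye,resp] B:[] C:[]
After 4 (send(from=B, to=A, msg='tick')): A:[bye,resp,tick] B:[] C:[]
After 5 (process(B)): A:[bye,resp,tick] B:[] C:[]
After 6 (send(from=A, to=B, msg='sync')): A:[bye,resp,tick] B:[sync] C:[]
After 7 (process(B)): A:[bye,resp,tick] B:[] C:[]
After 8 (send(from=C, to=A, msg='ack')): A:[bye,resp,tick,ack] B:[] C:[]
After 9 (send(from=C, to=A, msg='ping')): A:[bye,resp,tick,ack,ping] B:[] C:[]
After 10 (process(C)): A:[bye,resp,tick,ack,ping] B:[] C:[]

Answer: bye,resp,tick,ack,ping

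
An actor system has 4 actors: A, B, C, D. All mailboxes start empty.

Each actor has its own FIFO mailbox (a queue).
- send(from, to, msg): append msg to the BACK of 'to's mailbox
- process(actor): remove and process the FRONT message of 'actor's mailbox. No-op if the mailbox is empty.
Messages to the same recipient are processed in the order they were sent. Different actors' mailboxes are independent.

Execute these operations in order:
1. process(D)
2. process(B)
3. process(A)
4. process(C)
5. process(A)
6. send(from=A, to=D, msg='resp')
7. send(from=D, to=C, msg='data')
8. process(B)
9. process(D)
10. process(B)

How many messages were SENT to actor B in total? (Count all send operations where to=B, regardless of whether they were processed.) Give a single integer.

Answer: 0

Derivation:
After 1 (process(D)): A:[] B:[] C:[] D:[]
After 2 (process(B)): A:[] B:[] C:[] D:[]
After 3 (process(A)): A:[] B:[] C:[] D:[]
After 4 (process(C)): A:[] B:[] C:[] D:[]
After 5 (process(A)): A:[] B:[] C:[] D:[]
After 6 (send(from=A, to=D, msg='resp')): A:[] B:[] C:[] D:[resp]
After 7 (send(from=D, to=C, msg='data')): A:[] B:[] C:[data] D:[resp]
After 8 (process(B)): A:[] B:[] C:[data] D:[resp]
After 9 (process(D)): A:[] B:[] C:[data] D:[]
After 10 (process(B)): A:[] B:[] C:[data] D:[]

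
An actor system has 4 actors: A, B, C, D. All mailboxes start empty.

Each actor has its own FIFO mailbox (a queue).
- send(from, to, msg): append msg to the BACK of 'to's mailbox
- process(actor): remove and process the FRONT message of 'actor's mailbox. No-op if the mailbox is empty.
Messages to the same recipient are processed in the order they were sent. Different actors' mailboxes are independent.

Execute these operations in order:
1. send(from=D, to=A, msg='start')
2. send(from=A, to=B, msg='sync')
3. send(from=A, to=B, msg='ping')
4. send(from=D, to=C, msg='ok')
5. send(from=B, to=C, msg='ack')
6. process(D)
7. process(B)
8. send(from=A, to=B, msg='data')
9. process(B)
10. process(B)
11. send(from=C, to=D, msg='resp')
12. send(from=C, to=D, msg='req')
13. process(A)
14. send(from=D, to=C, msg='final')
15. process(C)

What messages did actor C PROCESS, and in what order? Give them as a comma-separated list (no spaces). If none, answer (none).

After 1 (send(from=D, to=A, msg='start')): A:[start] B:[] C:[] D:[]
After 2 (send(from=A, to=B, msg='sync')): A:[start] B:[sync] C:[] D:[]
After 3 (send(from=A, to=B, msg='ping')): A:[start] B:[sync,ping] C:[] D:[]
After 4 (send(from=D, to=C, msg='ok')): A:[start] B:[sync,ping] C:[ok] D:[]
After 5 (send(from=B, to=C, msg='ack')): A:[start] B:[sync,ping] C:[ok,ack] D:[]
After 6 (process(D)): A:[start] B:[sync,ping] C:[ok,ack] D:[]
After 7 (process(B)): A:[start] B:[ping] C:[ok,ack] D:[]
After 8 (send(from=A, to=B, msg='data')): A:[start] B:[ping,data] C:[ok,ack] D:[]
After 9 (process(B)): A:[start] B:[data] C:[ok,ack] D:[]
After 10 (process(B)): A:[start] B:[] C:[ok,ack] D:[]
After 11 (send(from=C, to=D, msg='resp')): A:[start] B:[] C:[ok,ack] D:[resp]
After 12 (send(from=C, to=D, msg='req')): A:[start] B:[] C:[ok,ack] D:[resp,req]
After 13 (process(A)): A:[] B:[] C:[ok,ack] D:[resp,req]
After 14 (send(from=D, to=C, msg='final')): A:[] B:[] C:[ok,ack,final] D:[resp,req]
After 15 (process(C)): A:[] B:[] C:[ack,final] D:[resp,req]

Answer: ok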